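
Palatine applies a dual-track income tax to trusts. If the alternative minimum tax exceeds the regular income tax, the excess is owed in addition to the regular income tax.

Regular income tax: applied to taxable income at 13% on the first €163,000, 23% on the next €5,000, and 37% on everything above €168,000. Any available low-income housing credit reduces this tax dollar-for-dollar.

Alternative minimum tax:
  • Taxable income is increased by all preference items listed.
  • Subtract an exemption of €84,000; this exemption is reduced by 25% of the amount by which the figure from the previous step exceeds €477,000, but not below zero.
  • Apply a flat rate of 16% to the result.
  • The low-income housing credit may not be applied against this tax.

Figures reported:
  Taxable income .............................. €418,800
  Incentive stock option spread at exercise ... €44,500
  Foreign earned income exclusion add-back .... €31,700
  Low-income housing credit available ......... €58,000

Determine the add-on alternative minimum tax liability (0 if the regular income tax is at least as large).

€9,344

Regular income tax:
  €163,000 × 13% = €21,190
  €5,000 × 23% = €1,150
  €250,800 × 37% = €92,796
  → €115,136
  Less low-income housing credit €58,000 → €57,136

Alternative minimum tax:
  Adjusted income: €418,800 + €44,500 + €31,700 = €495,000
  Exemption: €84,000 − 25% × (€495,000 − €477,000) = €84,000 − €4,500 = €79,500
  Base: €495,000 − €79,500 = €415,500
  €415,500 × 16% = €66,480

Excess of alternative minimum tax over regular income tax: €66,480 − €57,136 = €9,344.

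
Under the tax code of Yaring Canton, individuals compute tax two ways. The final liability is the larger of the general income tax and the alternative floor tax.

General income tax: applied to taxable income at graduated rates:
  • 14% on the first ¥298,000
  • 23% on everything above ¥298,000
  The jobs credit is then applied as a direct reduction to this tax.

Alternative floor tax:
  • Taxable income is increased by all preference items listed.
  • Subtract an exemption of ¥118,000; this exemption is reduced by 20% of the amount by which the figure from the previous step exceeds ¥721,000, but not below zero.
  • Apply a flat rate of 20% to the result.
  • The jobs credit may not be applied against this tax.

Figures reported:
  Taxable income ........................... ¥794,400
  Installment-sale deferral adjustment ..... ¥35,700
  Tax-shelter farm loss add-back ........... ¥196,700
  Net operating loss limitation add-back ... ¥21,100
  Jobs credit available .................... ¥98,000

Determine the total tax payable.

Alternative floor tax:
  Adjusted income: ¥794,400 + ¥35,700 + ¥196,700 + ¥21,100 = ¥1,047,900
  Exemption: ¥118,000 − 20% × (¥1,047,900 − ¥721,000) = ¥118,000 − ¥65,380 = ¥52,620
  Base: ¥1,047,900 − ¥52,620 = ¥995,280
  ¥995,280 × 20% = ¥199,056

General income tax:
  ¥298,000 × 14% = ¥41,720
  ¥496,400 × 23% = ¥114,172
  → ¥155,892
  Less jobs credit ¥98,000 → ¥57,892

¥199,056 > ¥57,892, so the alternative floor tax is the binding amount.

¥199,056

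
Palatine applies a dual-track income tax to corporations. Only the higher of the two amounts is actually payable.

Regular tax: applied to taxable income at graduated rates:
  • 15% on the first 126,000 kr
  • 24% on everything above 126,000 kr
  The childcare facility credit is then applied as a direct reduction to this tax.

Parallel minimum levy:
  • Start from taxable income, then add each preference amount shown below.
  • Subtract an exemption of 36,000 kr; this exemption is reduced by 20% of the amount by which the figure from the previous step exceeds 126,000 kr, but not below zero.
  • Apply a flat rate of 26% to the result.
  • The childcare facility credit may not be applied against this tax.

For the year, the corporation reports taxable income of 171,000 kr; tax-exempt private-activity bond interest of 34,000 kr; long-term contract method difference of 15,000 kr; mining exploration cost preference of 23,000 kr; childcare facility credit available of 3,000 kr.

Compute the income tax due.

Parallel minimum levy:
  Adjusted income: 171,000 kr + 34,000 kr + 15,000 kr + 23,000 kr = 243,000 kr
  Exemption: 36,000 kr − 20% × (243,000 kr − 126,000 kr) = 36,000 kr − 23,400 kr = 12,600 kr
  Base: 243,000 kr − 12,600 kr = 230,400 kr
  230,400 kr × 26% = 59,904 kr

Regular tax:
  126,000 kr × 15% = 18,900 kr
  45,000 kr × 24% = 10,800 kr
  → 29,700 kr
  Less childcare facility credit 3,000 kr → 26,700 kr

59,904 kr > 26,700 kr, so the parallel minimum levy is the binding amount.

59,904 kr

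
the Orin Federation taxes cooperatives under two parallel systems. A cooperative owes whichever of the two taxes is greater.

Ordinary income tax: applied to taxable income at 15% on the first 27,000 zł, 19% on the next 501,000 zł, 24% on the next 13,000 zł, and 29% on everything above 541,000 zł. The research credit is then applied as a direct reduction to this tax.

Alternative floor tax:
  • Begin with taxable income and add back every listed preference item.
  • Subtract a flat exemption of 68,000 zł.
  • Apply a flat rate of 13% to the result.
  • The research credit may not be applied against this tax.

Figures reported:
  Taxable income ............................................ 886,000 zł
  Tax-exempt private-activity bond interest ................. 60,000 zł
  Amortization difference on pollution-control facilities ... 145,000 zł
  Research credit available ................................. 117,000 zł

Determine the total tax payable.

132,990 zł

Alternative floor tax:
  Adjusted income: 886,000 zł + 60,000 zł + 145,000 zł = 1,091,000 zł
  Less exemption 68,000 zł → base 1,023,000 zł
  1,023,000 zł × 13% = 132,990 zł

Ordinary income tax:
  27,000 zł × 15% = 4,050 zł
  501,000 zł × 19% = 95,190 zł
  13,000 zł × 24% = 3,120 zł
  345,000 zł × 29% = 100,050 zł
  → 202,410 zł
  Less research credit 117,000 zł → 85,410 zł

132,990 zł > 85,410 zł, so the alternative floor tax is the binding amount.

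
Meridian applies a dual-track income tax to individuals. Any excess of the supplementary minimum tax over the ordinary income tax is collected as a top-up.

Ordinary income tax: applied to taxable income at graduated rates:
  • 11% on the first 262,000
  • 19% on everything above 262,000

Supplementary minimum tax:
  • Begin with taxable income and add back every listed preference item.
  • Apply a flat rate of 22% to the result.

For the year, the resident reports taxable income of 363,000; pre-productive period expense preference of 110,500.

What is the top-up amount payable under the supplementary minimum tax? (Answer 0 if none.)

56,160

Supplementary minimum tax:
  Adjusted income: 363,000 + 110,500 = 473,500
  473,500 × 22% = 104,170

Ordinary income tax:
  262,000 × 11% = 28,820
  101,000 × 19% = 19,190
  → 48,010

Excess of supplementary minimum tax over ordinary income tax: 104,170 − 48,010 = 56,160.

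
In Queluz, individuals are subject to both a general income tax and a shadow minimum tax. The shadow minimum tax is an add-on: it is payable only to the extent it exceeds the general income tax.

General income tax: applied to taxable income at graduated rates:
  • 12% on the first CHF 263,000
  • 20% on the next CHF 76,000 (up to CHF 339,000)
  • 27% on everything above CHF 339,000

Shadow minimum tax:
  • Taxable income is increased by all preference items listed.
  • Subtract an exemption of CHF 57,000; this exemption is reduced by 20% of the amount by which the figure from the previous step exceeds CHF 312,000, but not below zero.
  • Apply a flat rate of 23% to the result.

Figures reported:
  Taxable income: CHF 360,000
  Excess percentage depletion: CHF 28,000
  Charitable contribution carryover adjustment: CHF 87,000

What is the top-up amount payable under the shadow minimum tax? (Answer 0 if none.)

CHF 51,208

Shadow minimum tax:
  Adjusted income: CHF 360,000 + CHF 28,000 + CHF 87,000 = CHF 475,000
  Exemption: CHF 57,000 − 20% × (CHF 475,000 − CHF 312,000) = CHF 57,000 − CHF 32,600 = CHF 24,400
  Base: CHF 475,000 − CHF 24,400 = CHF 450,600
  CHF 450,600 × 23% = CHF 103,638

General income tax:
  CHF 263,000 × 12% = CHF 31,560
  CHF 76,000 × 20% = CHF 15,200
  CHF 21,000 × 27% = CHF 5,670
  → CHF 52,430

Excess of shadow minimum tax over general income tax: CHF 103,638 − CHF 52,430 = CHF 51,208.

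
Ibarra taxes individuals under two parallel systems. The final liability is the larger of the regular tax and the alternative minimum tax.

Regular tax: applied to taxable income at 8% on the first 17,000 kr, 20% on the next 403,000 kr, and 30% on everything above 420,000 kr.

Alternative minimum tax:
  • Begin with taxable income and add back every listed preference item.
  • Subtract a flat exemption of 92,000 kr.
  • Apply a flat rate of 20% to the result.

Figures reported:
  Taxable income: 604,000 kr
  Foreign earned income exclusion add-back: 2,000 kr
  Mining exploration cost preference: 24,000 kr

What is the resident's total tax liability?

137,160 kr

Regular tax:
  17,000 kr × 8% = 1,360 kr
  403,000 kr × 20% = 80,600 kr
  184,000 kr × 30% = 55,200 kr
  → 137,160 kr

Alternative minimum tax:
  Adjusted income: 604,000 kr + 2,000 kr + 24,000 kr = 630,000 kr
  Less exemption 92,000 kr → base 538,000 kr
  538,000 kr × 20% = 107,600 kr

137,160 kr > 107,600 kr, so the regular tax governs.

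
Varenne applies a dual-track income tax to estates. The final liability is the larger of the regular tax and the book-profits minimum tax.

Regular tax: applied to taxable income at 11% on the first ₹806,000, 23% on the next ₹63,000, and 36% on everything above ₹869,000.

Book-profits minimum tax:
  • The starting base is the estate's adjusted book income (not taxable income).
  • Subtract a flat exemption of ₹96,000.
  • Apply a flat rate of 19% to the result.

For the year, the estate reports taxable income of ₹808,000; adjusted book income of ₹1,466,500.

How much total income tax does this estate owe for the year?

Book-profits minimum tax:
  Base (adjusted book income): ₹1,466,500
  Less exemption ₹96,000 → base ₹1,370,500
  ₹1,370,500 × 19% = ₹260,395

Regular tax:
  ₹806,000 × 11% = ₹88,660
  ₹2,000 × 23% = ₹460
  → ₹89,120

₹260,395 > ₹89,120, so the book-profits minimum tax is the binding amount.

₹260,395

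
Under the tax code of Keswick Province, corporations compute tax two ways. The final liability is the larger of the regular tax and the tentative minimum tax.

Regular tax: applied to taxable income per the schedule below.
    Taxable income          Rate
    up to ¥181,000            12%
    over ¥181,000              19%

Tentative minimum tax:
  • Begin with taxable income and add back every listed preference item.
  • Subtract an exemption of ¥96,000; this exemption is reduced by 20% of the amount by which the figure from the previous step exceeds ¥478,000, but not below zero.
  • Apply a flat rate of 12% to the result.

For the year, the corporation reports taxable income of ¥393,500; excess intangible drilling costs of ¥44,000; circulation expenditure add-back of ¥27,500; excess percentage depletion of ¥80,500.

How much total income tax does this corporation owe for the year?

¥62,095

Regular tax:
  ¥181,000 × 12% = ¥21,720
  ¥212,500 × 19% = ¥40,375
  → ¥62,095

Tentative minimum tax:
  Adjusted income: ¥393,500 + ¥44,000 + ¥27,500 + ¥80,500 = ¥545,500
  Exemption: ¥96,000 − 20% × (¥545,500 − ¥478,000) = ¥96,000 − ¥13,500 = ¥82,500
  Base: ¥545,500 − ¥82,500 = ¥463,000
  ¥463,000 × 12% = ¥55,560

¥62,095 > ¥55,560, so the regular tax governs.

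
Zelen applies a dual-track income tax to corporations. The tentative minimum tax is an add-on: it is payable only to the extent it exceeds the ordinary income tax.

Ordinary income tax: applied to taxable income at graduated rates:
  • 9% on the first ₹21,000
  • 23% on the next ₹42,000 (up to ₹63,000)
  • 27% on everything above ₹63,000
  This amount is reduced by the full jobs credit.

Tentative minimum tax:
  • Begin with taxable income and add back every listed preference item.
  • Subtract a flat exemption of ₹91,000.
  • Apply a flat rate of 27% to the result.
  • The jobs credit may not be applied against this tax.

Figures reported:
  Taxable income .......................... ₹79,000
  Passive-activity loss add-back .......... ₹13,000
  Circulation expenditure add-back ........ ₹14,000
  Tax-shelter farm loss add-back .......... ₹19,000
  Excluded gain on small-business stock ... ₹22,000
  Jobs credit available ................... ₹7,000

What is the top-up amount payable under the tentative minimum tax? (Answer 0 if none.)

Tentative minimum tax:
  Adjusted income: ₹79,000 + ₹13,000 + ₹14,000 + ₹19,000 + ₹22,000 = ₹147,000
  Less exemption ₹91,000 → base ₹56,000
  ₹56,000 × 27% = ₹15,120

Ordinary income tax:
  ₹21,000 × 9% = ₹1,890
  ₹42,000 × 23% = ₹9,660
  ₹16,000 × 27% = ₹4,320
  → ₹15,870
  Less jobs credit ₹7,000 → ₹8,870

Excess of tentative minimum tax over ordinary income tax: ₹15,120 − ₹8,870 = ₹6,250.

₹6,250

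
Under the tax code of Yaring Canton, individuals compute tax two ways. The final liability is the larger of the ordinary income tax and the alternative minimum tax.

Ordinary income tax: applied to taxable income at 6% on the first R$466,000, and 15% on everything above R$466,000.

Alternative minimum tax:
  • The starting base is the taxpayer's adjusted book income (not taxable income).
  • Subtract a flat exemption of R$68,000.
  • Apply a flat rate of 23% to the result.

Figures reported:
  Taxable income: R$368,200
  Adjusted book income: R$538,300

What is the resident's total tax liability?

Alternative minimum tax:
  Base (adjusted book income): R$538,300
  Less exemption R$68,000 → base R$470,300
  R$470,300 × 23% = R$108,169

Ordinary income tax:
  R$368,200 × 6% = R$22,092

R$108,169 > R$22,092, so the alternative minimum tax is the binding amount.

R$108,169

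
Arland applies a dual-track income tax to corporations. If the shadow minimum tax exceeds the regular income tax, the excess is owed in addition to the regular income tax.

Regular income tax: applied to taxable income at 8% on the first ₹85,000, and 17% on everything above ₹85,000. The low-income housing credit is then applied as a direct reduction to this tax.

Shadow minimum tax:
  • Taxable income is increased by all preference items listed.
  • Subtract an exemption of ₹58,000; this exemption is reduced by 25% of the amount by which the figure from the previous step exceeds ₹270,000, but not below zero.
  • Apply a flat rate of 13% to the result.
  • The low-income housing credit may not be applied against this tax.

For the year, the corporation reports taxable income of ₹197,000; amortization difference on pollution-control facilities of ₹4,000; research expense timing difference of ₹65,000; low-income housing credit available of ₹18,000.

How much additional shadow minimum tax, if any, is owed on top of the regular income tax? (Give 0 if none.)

₹19,200

Shadow minimum tax:
  Adjusted income: ₹197,000 + ₹4,000 + ₹65,000 = ₹266,000
  Exemption: ₹266,000 ≤ ₹270,000, so full ₹58,000 applies
  Base: ₹266,000 − ₹58,000 = ₹208,000
  ₹208,000 × 13% = ₹27,040

Regular income tax:
  ₹85,000 × 8% = ₹6,800
  ₹112,000 × 17% = ₹19,040
  → ₹25,840
  Less low-income housing credit ₹18,000 → ₹7,840

Excess of shadow minimum tax over regular income tax: ₹27,040 − ₹7,840 = ₹19,200.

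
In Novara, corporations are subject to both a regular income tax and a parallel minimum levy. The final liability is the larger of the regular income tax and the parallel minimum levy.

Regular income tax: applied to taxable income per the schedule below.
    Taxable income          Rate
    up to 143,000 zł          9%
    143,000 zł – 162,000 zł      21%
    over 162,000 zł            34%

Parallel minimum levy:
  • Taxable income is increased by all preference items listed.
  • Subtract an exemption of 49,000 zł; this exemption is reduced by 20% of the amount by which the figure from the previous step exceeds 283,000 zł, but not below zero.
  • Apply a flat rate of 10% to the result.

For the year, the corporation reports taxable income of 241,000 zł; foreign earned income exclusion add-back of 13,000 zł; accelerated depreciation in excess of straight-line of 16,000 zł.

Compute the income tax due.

43,720 zł

Regular income tax:
  143,000 zł × 9% = 12,870 zł
  19,000 zł × 21% = 3,990 zł
  79,000 zł × 34% = 26,860 zł
  → 43,720 zł

Parallel minimum levy:
  Adjusted income: 241,000 zł + 13,000 zł + 16,000 zł = 270,000 zł
  Exemption: 270,000 zł ≤ 283,000 zł, so full 49,000 zł applies
  Base: 270,000 zł − 49,000 zł = 221,000 zł
  221,000 zł × 10% = 22,100 zł

43,720 zł > 22,100 zł, so the regular income tax governs.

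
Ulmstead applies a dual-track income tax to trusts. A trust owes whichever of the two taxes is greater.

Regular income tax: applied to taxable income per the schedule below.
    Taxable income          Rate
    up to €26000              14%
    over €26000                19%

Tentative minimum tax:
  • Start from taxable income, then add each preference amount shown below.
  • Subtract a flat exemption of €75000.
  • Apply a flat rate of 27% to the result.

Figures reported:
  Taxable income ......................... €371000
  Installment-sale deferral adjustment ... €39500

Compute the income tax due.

Tentative minimum tax:
  Adjusted income: €371000 + €39500 = €410500
  Less exemption €75000 → base €335500
  €335500 × 27% = €90585

Regular income tax:
  €26000 × 14% = €3640
  €345000 × 19% = €65550
  → €69190

€90585 > €69190, so the tentative minimum tax is the binding amount.

€90585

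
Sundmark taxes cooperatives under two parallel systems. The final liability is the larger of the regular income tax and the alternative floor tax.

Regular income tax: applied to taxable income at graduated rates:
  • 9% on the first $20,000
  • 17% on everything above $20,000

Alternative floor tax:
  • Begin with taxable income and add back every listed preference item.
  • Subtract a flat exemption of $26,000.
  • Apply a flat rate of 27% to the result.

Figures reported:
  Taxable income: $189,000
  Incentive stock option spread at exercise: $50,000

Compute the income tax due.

$57,510

Regular income tax:
  $20,000 × 9% = $1,800
  $169,000 × 17% = $28,730
  → $30,530

Alternative floor tax:
  Adjusted income: $189,000 + $50,000 = $239,000
  Less exemption $26,000 → base $213,000
  $213,000 × 27% = $57,510

$57,510 > $30,530, so the alternative floor tax is the binding amount.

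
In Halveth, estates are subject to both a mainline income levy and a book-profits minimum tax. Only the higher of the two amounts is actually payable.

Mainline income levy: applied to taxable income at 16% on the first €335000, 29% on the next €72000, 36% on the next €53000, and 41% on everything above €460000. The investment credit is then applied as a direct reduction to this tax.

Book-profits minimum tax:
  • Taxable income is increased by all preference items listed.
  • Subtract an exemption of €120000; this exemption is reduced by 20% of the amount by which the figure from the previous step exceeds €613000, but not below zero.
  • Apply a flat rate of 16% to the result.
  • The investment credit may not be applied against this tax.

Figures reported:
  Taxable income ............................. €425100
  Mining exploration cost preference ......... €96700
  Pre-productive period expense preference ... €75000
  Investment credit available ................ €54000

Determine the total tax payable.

€76288

Mainline income levy:
  €335000 × 16% = €53600
  €72000 × 29% = €20880
  €18100 × 36% = €6516
  → €80996
  Less investment credit €54000 → €26996

Book-profits minimum tax:
  Adjusted income: €425100 + €96700 + €75000 = €596800
  Exemption: €596800 ≤ €613000, so full €120000 applies
  Base: €596800 − €120000 = €476800
  €476800 × 16% = €76288

€76288 > €26996, so the book-profits minimum tax is the binding amount.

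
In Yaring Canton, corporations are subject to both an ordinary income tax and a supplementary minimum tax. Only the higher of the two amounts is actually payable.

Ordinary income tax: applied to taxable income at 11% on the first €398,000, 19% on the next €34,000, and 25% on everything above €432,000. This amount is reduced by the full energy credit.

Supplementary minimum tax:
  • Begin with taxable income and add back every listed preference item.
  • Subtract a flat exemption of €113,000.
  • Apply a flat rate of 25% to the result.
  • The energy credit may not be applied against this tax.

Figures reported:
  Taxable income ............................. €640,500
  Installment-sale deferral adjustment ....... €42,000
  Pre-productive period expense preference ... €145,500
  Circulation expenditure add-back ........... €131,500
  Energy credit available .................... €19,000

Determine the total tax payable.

Supplementary minimum tax:
  Adjusted income: €640,500 + €42,000 + €145,500 + €131,500 = €959,500
  Less exemption €113,000 → base €846,500
  €846,500 × 25% = €211,625

Ordinary income tax:
  €398,000 × 11% = €43,780
  €34,000 × 19% = €6,460
  €208,500 × 25% = €52,125
  → €102,365
  Less energy credit €19,000 → €83,365

€211,625 > €83,365, so the supplementary minimum tax is the binding amount.

€211,625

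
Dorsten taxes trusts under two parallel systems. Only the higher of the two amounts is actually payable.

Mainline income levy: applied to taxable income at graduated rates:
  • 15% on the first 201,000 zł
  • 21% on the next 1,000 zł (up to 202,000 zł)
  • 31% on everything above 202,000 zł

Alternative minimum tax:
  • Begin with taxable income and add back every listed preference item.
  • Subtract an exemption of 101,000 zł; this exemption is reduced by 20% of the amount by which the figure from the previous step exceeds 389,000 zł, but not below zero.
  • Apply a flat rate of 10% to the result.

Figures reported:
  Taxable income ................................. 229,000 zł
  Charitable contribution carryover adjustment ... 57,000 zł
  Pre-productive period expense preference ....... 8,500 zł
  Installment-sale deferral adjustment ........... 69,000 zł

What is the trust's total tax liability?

38,730 zł

Alternative minimum tax:
  Adjusted income: 229,000 zł + 57,000 zł + 8,500 zł + 69,000 zł = 363,500 zł
  Exemption: 363,500 zł ≤ 389,000 zł, so full 101,000 zł applies
  Base: 363,500 zł − 101,000 zł = 262,500 zł
  262,500 zł × 10% = 26,250 zł

Mainline income levy:
  201,000 zł × 15% = 30,150 zł
  1,000 zł × 21% = 210 zł
  27,000 zł × 31% = 8,370 zł
  → 38,730 zł

38,730 zł > 26,250 zł, so the mainline income levy governs.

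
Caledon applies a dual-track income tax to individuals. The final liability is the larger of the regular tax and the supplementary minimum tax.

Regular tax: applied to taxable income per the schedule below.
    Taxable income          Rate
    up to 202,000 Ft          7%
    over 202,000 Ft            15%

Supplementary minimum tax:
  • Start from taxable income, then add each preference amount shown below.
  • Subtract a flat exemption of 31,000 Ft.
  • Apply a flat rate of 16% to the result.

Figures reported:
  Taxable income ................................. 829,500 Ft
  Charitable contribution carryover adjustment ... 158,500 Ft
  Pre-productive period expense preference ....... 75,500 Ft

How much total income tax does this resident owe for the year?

165,200 Ft

Supplementary minimum tax:
  Adjusted income: 829,500 Ft + 158,500 Ft + 75,500 Ft = 1,063,500 Ft
  Less exemption 31,000 Ft → base 1,032,500 Ft
  1,032,500 Ft × 16% = 165,200 Ft

Regular tax:
  202,000 Ft × 7% = 14,140 Ft
  627,500 Ft × 15% = 94,125 Ft
  → 108,265 Ft

165,200 Ft > 108,265 Ft, so the supplementary minimum tax is the binding amount.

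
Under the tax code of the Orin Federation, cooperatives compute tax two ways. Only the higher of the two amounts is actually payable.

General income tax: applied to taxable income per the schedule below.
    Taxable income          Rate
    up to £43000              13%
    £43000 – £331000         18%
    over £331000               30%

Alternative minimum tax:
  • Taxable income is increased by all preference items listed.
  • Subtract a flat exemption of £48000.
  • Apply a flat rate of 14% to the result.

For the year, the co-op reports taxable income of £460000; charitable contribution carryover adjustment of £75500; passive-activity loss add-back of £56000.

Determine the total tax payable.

£96130

Alternative minimum tax:
  Adjusted income: £460000 + £75500 + £56000 = £591500
  Less exemption £48000 → base £543500
  £543500 × 14% = £76090

General income tax:
  £43000 × 13% = £5590
  £288000 × 18% = £51840
  £129000 × 30% = £38700
  → £96130

£96130 > £76090, so the general income tax governs.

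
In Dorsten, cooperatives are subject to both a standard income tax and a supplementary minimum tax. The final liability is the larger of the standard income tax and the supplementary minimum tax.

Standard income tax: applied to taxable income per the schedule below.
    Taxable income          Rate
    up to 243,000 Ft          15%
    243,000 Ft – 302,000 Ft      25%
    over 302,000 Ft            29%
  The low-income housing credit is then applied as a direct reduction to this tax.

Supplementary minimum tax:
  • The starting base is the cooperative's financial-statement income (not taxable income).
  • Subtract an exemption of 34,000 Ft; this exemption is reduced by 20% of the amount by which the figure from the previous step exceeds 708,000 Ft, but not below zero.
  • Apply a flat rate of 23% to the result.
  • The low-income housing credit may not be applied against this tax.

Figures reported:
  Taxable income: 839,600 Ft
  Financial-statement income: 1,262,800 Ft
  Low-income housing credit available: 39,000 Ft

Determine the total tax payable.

Supplementary minimum tax:
  Base (financial-statement income): 1,262,800 Ft
  Exemption: 20% × (1,262,800 Ft − 708,000 Ft) = 110,960 Ft ≥ 34,000 Ft, so the exemption is fully phased out
  Base: 1,262,800 Ft − 0 Ft = 1,262,800 Ft
  1,262,800 Ft × 23% = 290,444 Ft

Standard income tax:
  243,000 Ft × 15% = 36,450 Ft
  59,000 Ft × 25% = 14,750 Ft
  537,600 Ft × 29% = 155,904 Ft
  → 207,104 Ft
  Less low-income housing credit 39,000 Ft → 168,104 Ft

290,444 Ft > 168,104 Ft, so the supplementary minimum tax is the binding amount.

290,444 Ft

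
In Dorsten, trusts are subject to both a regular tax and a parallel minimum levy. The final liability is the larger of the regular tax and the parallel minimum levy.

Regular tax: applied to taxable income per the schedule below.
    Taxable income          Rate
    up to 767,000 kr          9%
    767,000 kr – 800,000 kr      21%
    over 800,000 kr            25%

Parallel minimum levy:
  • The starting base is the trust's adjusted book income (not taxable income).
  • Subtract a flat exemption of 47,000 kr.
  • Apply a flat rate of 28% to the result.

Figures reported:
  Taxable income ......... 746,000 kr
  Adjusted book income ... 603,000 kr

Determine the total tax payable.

Parallel minimum levy:
  Base (adjusted book income): 603,000 kr
  Less exemption 47,000 kr → base 556,000 kr
  556,000 kr × 28% = 155,680 kr

Regular tax:
  746,000 kr × 9% = 67,140 kr

155,680 kr > 67,140 kr, so the parallel minimum levy is the binding amount.

155,680 kr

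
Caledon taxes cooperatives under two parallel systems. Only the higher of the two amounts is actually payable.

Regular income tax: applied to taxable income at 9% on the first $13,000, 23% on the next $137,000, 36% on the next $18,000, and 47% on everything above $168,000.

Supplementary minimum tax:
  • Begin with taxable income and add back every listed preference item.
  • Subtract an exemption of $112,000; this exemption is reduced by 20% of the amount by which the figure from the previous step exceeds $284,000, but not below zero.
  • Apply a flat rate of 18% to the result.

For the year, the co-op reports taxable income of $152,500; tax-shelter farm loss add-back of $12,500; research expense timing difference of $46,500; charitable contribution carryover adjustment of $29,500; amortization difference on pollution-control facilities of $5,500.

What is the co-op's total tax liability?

$33,580

Supplementary minimum tax:
  Adjusted income: $152,500 + $12,500 + $46,500 + $29,500 + $5,500 = $246,500
  Exemption: $246,500 ≤ $284,000, so full $112,000 applies
  Base: $246,500 − $112,000 = $134,500
  $134,500 × 18% = $24,210

Regular income tax:
  $13,000 × 9% = $1,170
  $137,000 × 23% = $31,510
  $2,500 × 36% = $900
  → $33,580

$33,580 > $24,210, so the regular income tax governs.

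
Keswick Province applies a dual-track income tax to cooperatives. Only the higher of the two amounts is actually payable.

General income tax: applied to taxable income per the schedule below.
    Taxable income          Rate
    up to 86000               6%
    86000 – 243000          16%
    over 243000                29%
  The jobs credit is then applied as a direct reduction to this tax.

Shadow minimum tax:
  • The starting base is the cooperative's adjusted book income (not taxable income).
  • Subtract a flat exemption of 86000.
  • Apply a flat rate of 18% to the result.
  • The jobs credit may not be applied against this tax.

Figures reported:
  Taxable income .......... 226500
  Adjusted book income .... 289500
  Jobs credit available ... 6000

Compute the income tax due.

General income tax:
  86000 × 6% = 5160
  140500 × 16% = 22480
  → 27640
  Less jobs credit 6000 → 21640

Shadow minimum tax:
  Base (adjusted book income): 289500
  Less exemption 86000 → base 203500
  203500 × 18% = 36630

36630 > 21640, so the shadow minimum tax is the binding amount.

36630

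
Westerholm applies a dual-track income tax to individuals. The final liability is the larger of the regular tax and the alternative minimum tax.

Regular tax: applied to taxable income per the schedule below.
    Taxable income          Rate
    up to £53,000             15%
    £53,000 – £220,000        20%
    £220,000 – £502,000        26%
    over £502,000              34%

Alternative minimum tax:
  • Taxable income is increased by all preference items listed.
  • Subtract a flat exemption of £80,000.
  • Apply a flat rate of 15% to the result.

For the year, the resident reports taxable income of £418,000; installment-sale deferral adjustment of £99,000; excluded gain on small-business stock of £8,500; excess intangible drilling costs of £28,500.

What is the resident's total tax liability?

£92,830

Regular tax:
  £53,000 × 15% = £7,950
  £167,000 × 20% = £33,400
  £198,000 × 26% = £51,480
  → £92,830

Alternative minimum tax:
  Adjusted income: £418,000 + £99,000 + £8,500 + £28,500 = £554,000
  Less exemption £80,000 → base £474,000
  £474,000 × 15% = £71,100

£92,830 > £71,100, so the regular tax governs.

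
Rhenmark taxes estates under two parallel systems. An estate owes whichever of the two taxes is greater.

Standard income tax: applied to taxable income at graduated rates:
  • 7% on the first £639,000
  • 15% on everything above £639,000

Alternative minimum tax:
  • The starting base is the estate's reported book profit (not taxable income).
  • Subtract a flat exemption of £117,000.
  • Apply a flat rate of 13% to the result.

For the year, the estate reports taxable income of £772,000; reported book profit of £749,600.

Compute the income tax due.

£82,238

Alternative minimum tax:
  Base (reported book profit): £749,600
  Less exemption £117,000 → base £632,600
  £632,600 × 13% = £82,238

Standard income tax:
  £639,000 × 7% = £44,730
  £133,000 × 15% = £19,950
  → £64,680

£82,238 > £64,680, so the alternative minimum tax is the binding amount.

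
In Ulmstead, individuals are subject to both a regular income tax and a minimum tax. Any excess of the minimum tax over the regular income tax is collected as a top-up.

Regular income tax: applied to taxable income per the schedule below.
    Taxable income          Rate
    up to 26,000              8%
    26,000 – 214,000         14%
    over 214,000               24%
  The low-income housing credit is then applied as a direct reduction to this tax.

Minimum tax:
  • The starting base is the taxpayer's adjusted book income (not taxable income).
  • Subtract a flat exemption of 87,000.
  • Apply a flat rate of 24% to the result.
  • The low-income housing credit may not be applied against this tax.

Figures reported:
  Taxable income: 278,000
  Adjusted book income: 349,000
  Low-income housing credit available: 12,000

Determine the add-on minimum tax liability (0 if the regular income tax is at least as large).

Minimum tax:
  Base (adjusted book income): 349,000
  Less exemption 87,000 → base 262,000
  262,000 × 24% = 62,880

Regular income tax:
  26,000 × 8% = 2,080
  188,000 × 14% = 26,320
  64,000 × 24% = 15,360
  → 43,760
  Less low-income housing credit 12,000 → 31,760

Excess of minimum tax over regular income tax: 62,880 − 31,760 = 31,120.

31,120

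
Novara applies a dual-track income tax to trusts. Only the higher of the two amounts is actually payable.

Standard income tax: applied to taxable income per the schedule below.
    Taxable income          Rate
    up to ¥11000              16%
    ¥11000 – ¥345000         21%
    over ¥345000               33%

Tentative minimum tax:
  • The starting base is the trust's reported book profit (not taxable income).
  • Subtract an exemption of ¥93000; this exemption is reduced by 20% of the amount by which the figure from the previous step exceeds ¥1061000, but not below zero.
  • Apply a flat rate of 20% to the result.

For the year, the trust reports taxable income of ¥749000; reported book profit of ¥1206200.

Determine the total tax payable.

Standard income tax:
  ¥11000 × 16% = ¥1760
  ¥334000 × 21% = ¥70140
  ¥404000 × 33% = ¥133320
  → ¥205220

Tentative minimum tax:
  Base (reported book profit): ¥1206200
  Exemption: ¥93000 − 20% × (¥1206200 − ¥1061000) = ¥93000 − ¥29040 = ¥63960
  Base: ¥1206200 − ¥63960 = ¥1142240
  ¥1142240 × 20% = ¥228448

¥228448 > ¥205220, so the tentative minimum tax is the binding amount.

¥228448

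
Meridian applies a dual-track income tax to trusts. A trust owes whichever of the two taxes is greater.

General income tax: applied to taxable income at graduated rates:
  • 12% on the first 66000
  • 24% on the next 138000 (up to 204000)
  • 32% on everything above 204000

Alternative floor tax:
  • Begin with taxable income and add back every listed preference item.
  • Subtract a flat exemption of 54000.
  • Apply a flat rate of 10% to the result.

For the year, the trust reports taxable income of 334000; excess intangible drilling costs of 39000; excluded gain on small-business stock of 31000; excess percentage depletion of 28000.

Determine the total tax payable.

82640

General income tax:
  66000 × 12% = 7920
  138000 × 24% = 33120
  130000 × 32% = 41600
  → 82640

Alternative floor tax:
  Adjusted income: 334000 + 39000 + 31000 + 28000 = 432000
  Less exemption 54000 → base 378000
  378000 × 10% = 37800

82640 > 37800, so the general income tax governs.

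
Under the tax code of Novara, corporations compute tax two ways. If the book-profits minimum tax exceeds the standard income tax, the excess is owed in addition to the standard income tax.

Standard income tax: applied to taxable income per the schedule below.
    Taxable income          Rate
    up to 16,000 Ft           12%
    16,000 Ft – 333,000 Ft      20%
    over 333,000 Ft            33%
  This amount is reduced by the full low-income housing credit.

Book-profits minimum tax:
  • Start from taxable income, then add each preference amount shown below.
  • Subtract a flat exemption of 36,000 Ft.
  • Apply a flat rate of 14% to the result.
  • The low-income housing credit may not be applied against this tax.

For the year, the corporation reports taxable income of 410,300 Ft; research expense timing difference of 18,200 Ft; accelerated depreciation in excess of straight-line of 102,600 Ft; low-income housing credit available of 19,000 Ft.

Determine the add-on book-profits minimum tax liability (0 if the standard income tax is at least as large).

Standard income tax:
  16,000 Ft × 12% = 1,920 Ft
  317,000 Ft × 20% = 63,400 Ft
  77,300 Ft × 33% = 25,509 Ft
  → 90,829 Ft
  Less low-income housing credit 19,000 Ft → 71,829 Ft

Book-profits minimum tax:
  Adjusted income: 410,300 Ft + 18,200 Ft + 102,600 Ft = 531,100 Ft
  Less exemption 36,000 Ft → base 495,100 Ft
  495,100 Ft × 14% = 69,314 Ft

69,314 Ft ≤ 71,829 Ft, so no add-on is due.

0 Ft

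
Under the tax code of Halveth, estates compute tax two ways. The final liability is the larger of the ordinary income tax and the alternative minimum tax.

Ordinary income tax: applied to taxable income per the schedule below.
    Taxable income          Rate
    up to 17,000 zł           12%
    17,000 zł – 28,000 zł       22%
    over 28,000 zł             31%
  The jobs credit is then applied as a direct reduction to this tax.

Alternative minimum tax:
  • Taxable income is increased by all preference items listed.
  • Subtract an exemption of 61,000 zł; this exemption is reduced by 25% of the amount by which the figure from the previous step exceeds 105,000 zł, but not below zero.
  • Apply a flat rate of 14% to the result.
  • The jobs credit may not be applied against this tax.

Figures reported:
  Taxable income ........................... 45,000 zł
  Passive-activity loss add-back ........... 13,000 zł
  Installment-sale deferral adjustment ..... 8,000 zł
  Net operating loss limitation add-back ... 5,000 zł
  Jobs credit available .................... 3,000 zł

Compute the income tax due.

Alternative minimum tax:
  Adjusted income: 45,000 zł + 13,000 zł + 8,000 zł + 5,000 zł = 71,000 zł
  Exemption: 71,000 zł ≤ 105,000 zł, so full 61,000 zł applies
  Base: 71,000 zł − 61,000 zł = 10,000 zł
  10,000 zł × 14% = 1,400 zł

Ordinary income tax:
  17,000 zł × 12% = 2,040 zł
  11,000 zł × 22% = 2,420 zł
  17,000 zł × 31% = 5,270 zł
  → 9,730 zł
  Less jobs credit 3,000 zł → 6,730 zł

6,730 zł > 1,400 zł, so the ordinary income tax governs.

6,730 zł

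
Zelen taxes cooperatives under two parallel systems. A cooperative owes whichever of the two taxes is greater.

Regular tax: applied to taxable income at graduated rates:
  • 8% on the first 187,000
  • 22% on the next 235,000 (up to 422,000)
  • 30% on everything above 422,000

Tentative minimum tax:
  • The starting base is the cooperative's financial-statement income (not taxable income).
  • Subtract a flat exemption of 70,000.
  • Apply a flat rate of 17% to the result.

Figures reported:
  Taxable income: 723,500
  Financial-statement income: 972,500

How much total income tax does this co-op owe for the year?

Regular tax:
  187,000 × 8% = 14,960
  235,000 × 22% = 51,700
  301,500 × 30% = 90,450
  → 157,110

Tentative minimum tax:
  Base (financial-statement income): 972,500
  Less exemption 70,000 → base 902,500
  902,500 × 17% = 153,425

157,110 > 153,425, so the regular tax governs.

157,110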